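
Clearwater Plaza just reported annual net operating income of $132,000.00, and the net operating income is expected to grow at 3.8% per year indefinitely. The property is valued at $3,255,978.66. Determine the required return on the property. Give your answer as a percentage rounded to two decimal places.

D₁ = $132,000.00 × 1.038 = $137,016.0000
P = D₁/(r − g) ⇒ r = D₁/P + g = $137,016.0000/$3,255,978.66 + 0.038 = 0.042081 + 0.038 = 0.080081

8.01%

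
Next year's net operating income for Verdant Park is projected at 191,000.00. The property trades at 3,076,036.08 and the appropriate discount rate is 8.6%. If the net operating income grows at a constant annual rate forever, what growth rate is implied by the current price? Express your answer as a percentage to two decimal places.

P = D₁/(r−g) ⇒ g = r − D₁/P = 0.086 − 191,000.00/3,076,036.08 = 0.023907

2.39%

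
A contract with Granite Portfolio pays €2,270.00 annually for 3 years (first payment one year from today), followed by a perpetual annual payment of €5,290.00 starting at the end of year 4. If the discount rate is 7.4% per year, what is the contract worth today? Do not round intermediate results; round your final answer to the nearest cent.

PV of 3-year annuity: €2,270.00 × [1 − (1+0.074)^−3] / 0.074 = 5913.92802
Perpetuity value at year 3: €5,290.00 / 0.074 = 71486.48649
PV of perpetuity: 71486.48649 / (1+0.074)^3 = 57704.68946
Total PV = 5913.92802 + 57704.68946 = 63618.61749

€63618.62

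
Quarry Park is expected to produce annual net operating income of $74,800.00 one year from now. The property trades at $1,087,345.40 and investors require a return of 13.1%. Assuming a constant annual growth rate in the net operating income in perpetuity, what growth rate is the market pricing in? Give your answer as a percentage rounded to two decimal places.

6.22%

P = D₁/(r−g) ⇒ g = r − D₁/P = 0.131 − $74,800.00/$1,087,345.40 = 0.062209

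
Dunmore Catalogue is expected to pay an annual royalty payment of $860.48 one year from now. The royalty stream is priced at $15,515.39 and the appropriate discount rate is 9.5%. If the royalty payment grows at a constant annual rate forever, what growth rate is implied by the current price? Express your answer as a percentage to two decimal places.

3.95%

P = D₁/(r−g) ⇒ g = r − D₁/P = 0.095 − $860.48/$15,515.39 = 0.039540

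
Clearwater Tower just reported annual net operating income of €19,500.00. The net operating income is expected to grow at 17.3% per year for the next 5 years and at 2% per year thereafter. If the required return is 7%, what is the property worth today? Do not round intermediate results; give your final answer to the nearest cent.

D_1 = 22873.50000
D_2 = 26830.61550
D_3 = 31472.31198
D_4 = 36917.02195
D_5 = 43303.66675
Terminal value at year 5: TV = D_5×(1+g_2)/(r−g_2) = 44169.74009/0.05 = 883394.80175
P_0 = D_1/(1+r)^1 + D_2/(1+r)^2 + D_3/(1+r)^3 + D_4/(1+r)^4 + D_5/(1+r)^5 + TV/(1+r)^5
    = 21377.10280 + 23434.89868 + 25690.78145 + 28163.81929 + 30874.91592 + 629848.28467 = 759389.80282

€759389.80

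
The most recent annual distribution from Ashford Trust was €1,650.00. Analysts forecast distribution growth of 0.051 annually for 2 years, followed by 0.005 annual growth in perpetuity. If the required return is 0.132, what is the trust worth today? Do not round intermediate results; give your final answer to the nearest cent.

D_1 = 1734.15000
D_2 = 1822.59165
Terminal value at year 2: TV = D_2×(1+g_2)/(r−g_2) = 1831.70461/0.127 = 14422.87093
P_0 = D_1/(1+r)^1 + D_2/(1+r)^2 + TV/(1+r)^2
    = 1531.93463 + 1422.31740 + 11255.34634 = 14209.59837

€14209.60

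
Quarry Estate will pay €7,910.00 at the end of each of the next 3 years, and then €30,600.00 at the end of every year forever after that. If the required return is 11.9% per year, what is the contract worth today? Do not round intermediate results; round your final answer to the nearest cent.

€202551.52

PV of 3-year annuity: €7,910.00 × [1 − (1+0.119)^−3] / 0.119 = 19031.18005
Perpetuity value at year 3: €30,600.00 / 0.119 = 257142.85714
PV of perpetuity: 257142.85714 / (1+0.119)^3 = 183520.34015
Total PV = 19031.18005 + 183520.34015 = 202551.52019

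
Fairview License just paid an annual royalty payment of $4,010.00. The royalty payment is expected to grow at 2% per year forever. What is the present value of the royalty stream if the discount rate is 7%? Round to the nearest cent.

D₁ = D₀ × (1 + g) = $4,010.00 × 1.02 = $4,090.2000
Growing perpetuity: P = D₁ / (r − g) = $4,090.2000 / (0.07 − 0.02) = $81,804.00

$81804.00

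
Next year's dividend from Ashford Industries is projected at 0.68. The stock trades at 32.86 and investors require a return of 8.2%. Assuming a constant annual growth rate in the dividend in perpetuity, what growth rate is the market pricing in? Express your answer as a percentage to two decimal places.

P = D₁/(r−g) ⇒ g = r − D₁/P = 0.082 − 0.68/32.86 = 0.061306

6.13%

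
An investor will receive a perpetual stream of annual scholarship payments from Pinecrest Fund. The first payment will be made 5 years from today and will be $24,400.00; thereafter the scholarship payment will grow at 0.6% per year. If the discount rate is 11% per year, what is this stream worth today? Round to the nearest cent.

$154548.42

Value at end of year 4: C₁ / (r − g) = $24,400.00 / (0.11 − 0.006) = $234,615.3846
Discount to today: PV = $234,615.3846 / (1 + 0.11)^4 = $234,615.3846 / 1.518070 = $154,548.42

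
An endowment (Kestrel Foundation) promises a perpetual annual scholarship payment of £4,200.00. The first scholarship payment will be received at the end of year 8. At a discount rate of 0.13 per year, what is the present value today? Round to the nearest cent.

£13732.73

Value at end of year 7: C / r = £4,200.00 / 0.13 = £32,307.6923
Discount to today: PV = £32,307.6923 / (1 + 0.13)^7 = £32,307.6923 / 2.352605 = £13,732.73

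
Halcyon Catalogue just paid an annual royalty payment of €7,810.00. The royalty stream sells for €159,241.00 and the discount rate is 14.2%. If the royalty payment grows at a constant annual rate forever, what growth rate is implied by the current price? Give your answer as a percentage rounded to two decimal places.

P = D₀(1+g)/(r−g) ⇒ P(r−g) = D₀(1+g) ⇒ g(P+D₀) = P·r − D₀
g = (P·r − D₀)/(P + D₀) = (€159,241.00×0.142 − €7,810.00) / (€159,241.00 + €7,810.00) = 0.088609

8.86%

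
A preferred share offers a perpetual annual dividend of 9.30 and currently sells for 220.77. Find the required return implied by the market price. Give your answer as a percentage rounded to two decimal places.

4.21%

P = C/r ⇒ r = C/P = 9.30/220.77 = 0.042125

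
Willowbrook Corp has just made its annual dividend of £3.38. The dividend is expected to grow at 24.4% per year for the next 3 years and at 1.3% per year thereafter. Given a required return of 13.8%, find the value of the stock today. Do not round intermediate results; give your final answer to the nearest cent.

£47.93

D_1 = 4.20472
D_2 = 5.23067
D_3 = 6.50696
Terminal value at year 3: TV = D_3×(1+g_2)/(r−g_2) = 6.59155/0.125 = 52.73237
P_0 = D_1/(1+r)^1 + D_2/(1+r)^2 + D_3/(1+r)^3 + TV/(1+r)^3
    = 3.69483 + 4.03899 + 4.41521 + 35.78084 = 47.92987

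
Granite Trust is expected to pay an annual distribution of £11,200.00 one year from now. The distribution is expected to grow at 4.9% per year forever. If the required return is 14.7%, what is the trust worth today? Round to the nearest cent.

Growing perpetuity: P = D₁ / (r − g) = £11,200.0000 / (0.147 − 0.049) = £114,285.71

£114285.71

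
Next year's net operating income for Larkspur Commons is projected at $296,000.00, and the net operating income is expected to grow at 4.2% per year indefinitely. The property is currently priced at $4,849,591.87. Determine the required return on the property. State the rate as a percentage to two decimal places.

P = D₁/(r − g) ⇒ r = D₁/P + g = $296,000.0000/$4,849,591.87 + 0.042 = 0.061036 + 0.042 = 0.103036

10.30%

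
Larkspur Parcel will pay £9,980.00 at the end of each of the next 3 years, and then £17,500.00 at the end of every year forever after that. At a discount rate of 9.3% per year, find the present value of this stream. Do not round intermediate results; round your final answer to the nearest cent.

PV of 3-year annuity: £9,980.00 × [1 − (1+0.093)^−3] / 0.093 = 25127.85979
Perpetuity value at year 3: £17,500.00 / 0.093 = 188172.04301
PV of perpetuity: 188172.04301 / (1+0.093)^3 = 144110.16462
Total PV = 25127.85979 + 144110.16462 = 169238.02441

£169238.02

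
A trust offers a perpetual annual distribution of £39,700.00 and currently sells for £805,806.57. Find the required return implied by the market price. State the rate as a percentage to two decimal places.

P = C/r ⇒ r = C/P = £39,700.00/£805,806.57 = 0.049267

4.93%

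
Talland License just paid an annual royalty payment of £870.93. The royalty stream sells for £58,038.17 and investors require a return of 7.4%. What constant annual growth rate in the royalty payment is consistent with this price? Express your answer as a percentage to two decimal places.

5.81%

P = D₀(1+g)/(r−g) ⇒ P(r−g) = D₀(1+g) ⇒ g(P+D₀) = P·r − D₀
g = (P·r − D₀)/(P + D₀) = (£58,038.17×0.074 − £870.93) / (£58,038.17 + £870.93) = 0.058122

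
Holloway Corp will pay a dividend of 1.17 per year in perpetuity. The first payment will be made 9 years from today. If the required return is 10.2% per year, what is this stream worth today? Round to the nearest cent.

5.27

Value at end of year 8: C / r = 1.17 / 0.102 = 11.4706
Discount to today: PV = 11.4706 / (1 + 0.102)^8 = 11.4706 / 2.174967 = 5.27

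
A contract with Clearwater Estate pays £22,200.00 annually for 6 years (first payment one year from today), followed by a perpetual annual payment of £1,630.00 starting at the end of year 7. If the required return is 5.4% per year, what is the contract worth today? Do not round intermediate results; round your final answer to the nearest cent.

£133269.77

PV of 6-year annuity: £22,200.00 × [1 − (1+0.054)^−6] / 0.054 = 111253.17369
Perpetuity value at year 6: £1,630.00 / 0.054 = 30185.18519
PV of perpetuity: 30185.18519 / (1+0.054)^6 = 22016.59631
Total PV = 111253.17369 + 22016.59631 = 133269.76999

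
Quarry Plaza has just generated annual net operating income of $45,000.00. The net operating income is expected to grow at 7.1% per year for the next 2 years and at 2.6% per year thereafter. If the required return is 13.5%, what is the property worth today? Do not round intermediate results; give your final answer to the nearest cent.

$459686.38

D_1 = 48195.00000
D_2 = 51616.84500
Terminal value at year 2: TV = D_2×(1+g_2)/(r−g_2) = 52958.88297/0.109 = 485861.31165
P_0 = D_1/(1+r)^1 + D_2/(1+r)^2 + TV/(1+r)^2
    = 42462.55507 + 40068.19073 + 377155.63015 = 459686.37594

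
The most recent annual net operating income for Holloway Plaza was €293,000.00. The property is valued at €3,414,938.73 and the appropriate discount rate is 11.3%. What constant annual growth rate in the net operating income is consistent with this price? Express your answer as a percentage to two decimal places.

P = D₀(1+g)/(r−g) ⇒ P(r−g) = D₀(1+g) ⇒ g(P+D₀) = P·r − D₀
g = (P·r − D₀)/(P + D₀) = (€3,414,938.73×0.113 − €293,000.00) / (€3,414,938.73 + €293,000.00) = 0.025051

2.51%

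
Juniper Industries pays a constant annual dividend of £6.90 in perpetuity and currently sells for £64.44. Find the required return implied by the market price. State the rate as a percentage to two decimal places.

P = C/r ⇒ r = C/P = £6.90/£64.44 = 0.107076

10.71%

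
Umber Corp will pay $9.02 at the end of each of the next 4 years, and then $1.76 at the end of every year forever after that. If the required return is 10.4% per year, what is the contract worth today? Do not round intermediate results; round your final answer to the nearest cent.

PV of 4-year annuity: $9.02 × [1 − (1+0.104)^−4] / 0.104 = 28.34636
Perpetuity value at year 4: $1.76 / 0.104 = 16.92308
PV of perpetuity: 16.92308 / (1+0.104)^4 = 11.39208
Total PV = 28.34636 + 11.39208 = 39.73844

$39.74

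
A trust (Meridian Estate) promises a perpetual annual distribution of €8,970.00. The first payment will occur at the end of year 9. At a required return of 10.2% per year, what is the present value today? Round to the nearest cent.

Value at end of year 8: C / r = €8,970.00 / 0.102 = €87,941.1765
Discount to today: PV = €87,941.1765 / (1 + 0.102)^8 = €87,941.1765 / 2.174967 = €40,433.33

€40433.33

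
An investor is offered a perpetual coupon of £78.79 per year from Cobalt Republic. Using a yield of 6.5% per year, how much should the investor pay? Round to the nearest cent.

£1212.15

Level perpetuity: PV = C / r = £78.79 / 0.065 = £1,212.15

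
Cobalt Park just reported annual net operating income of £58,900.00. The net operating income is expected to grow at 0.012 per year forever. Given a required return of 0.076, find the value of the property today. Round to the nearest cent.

D₁ = D₀ × (1 + g) = £58,900.00 × 1.012 = £59,606.8000
Growing perpetuity: P = D₁ / (r − g) = £59,606.8000 / (0.076 − 0.012) = £931,356.25

£931356.25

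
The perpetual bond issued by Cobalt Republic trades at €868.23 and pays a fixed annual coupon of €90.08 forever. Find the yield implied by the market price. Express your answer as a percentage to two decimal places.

10.38%

P = C/r ⇒ r = C/P = €90.08/€868.23 = 0.103751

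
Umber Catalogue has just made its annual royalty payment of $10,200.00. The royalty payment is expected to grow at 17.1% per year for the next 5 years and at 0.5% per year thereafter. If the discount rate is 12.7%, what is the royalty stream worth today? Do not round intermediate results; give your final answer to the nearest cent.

$159052.22

D_1 = 11944.20000
D_2 = 13986.65820
D_3 = 16378.37675
D_4 = 19179.07918
D_5 = 22458.70172
Terminal value at year 5: TV = D_5×(1+g_2)/(r−g_2) = 22570.99522/0.122 = 185008.15758
P_0 = D_1/(1+r)^1 + D_2/(1+r)^2 + D_3/(1+r)^3 + D_4/(1+r)^4 + D_5/(1+r)^5 + TV/(1+r)^5
    = 10598.22538 + 11011.99815 + 11441.92532 + 11888.63758 + 12352.79024 + 101758.64093 = 159052.21759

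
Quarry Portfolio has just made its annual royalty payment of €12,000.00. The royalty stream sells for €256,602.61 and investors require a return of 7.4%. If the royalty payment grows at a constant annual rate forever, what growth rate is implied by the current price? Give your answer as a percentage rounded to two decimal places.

P = D₀(1+g)/(r−g) ⇒ P(r−g) = D₀(1+g) ⇒ g(P+D₀) = P·r − D₀
g = (P·r − D₀)/(P + D₀) = (€256,602.61×0.074 − €12,000.00) / (€256,602.61 + €12,000.00) = 0.026018

2.60%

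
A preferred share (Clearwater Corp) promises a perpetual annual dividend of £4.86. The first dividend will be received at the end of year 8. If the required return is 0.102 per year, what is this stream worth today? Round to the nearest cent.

£24.14

Value at end of year 7: C / r = £4.86 / 0.102 = £47.6471
Discount to today: PV = £47.6471 / (1 + 0.102)^7 = £47.6471 / 1.973655 = £24.14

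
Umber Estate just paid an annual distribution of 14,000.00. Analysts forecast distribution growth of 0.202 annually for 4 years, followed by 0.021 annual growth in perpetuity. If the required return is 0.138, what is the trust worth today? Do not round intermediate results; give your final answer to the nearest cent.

216389.46

D_1 = 16828.00000
D_2 = 20227.25600
D_3 = 24313.16171
D_4 = 29224.42038
Terminal value at year 4: TV = D_4×(1+g_2)/(r−g_2) = 29838.13321/0.117 = 255026.77954
P_0 = D_1/(1+r)^1 + D_2/(1+r)^2 + D_3/(1+r)^3 + D_4/(1+r)^4 + TV/(1+r)^4
    = 14787.34622 + 15618.97202 + 16497.36763 + 17425.16335 + 152060.61354 = 216389.46276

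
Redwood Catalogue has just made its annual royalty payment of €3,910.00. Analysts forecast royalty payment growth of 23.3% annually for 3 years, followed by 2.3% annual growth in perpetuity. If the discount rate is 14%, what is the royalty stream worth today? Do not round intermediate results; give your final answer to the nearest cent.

D_1 = 4821.03000
D_2 = 5944.32999
D_3 = 7329.35888
Terminal value at year 3: TV = D_3×(1+g_2)/(r−g_2) = 7497.93413/0.117 = 64084.90711
P_0 = D_1/(1+r)^1 + D_2/(1+r)^2 + D_3/(1+r)^3 + TV/(1+r)^3
    = 4228.97368 + 4573.96891 + 4947.10847 + 43255.48692 = 57005.53798

€57005.54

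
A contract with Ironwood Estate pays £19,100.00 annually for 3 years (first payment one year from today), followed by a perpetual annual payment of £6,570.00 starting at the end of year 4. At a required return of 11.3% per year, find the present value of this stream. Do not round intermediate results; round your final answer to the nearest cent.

£88602.28

PV of 3-year annuity: £19,100.00 × [1 − (1+0.113)^−3] / 0.113 = 46432.48789
Perpetuity value at year 3: £6,570.00 / 0.113 = 58141.59292
PV of perpetuity: 58141.59292 / (1+0.113)^3 = 42169.78949
Total PV = 46432.48789 + 42169.78949 = 88602.27739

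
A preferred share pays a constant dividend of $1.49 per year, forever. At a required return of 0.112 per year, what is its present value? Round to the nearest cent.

$13.30

Level perpetuity: PV = C / r = $1.49 / 0.112 = $13.30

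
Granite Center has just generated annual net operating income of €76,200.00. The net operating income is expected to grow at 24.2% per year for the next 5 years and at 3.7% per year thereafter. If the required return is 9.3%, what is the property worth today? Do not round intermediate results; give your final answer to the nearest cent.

D_1 = 94640.40000
D_2 = 117543.37680
D_3 = 145988.87399
D_4 = 181318.18149
D_5 = 225197.18141
Terminal value at year 5: TV = D_5×(1+g_2)/(r−g_2) = 233529.47712/0.056 = 4170169.23434
P_0 = D_1/(1+r)^1 + D_2/(1+r)^2 + D_3/(1+r)^3 + D_4/(1+r)^4 + D_5/(1+r)^5 + TV/(1+r)^5
    = 86587.74016 + 98391.55836 + 111804.49724 + 127045.91543 + 144365.07499 + 2673331.83514 = 3241526.62133

€3241526.62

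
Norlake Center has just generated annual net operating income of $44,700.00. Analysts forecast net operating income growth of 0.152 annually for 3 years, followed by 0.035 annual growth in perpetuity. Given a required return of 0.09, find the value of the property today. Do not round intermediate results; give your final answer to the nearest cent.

D_1 = 51494.40000
D_2 = 59321.54880
D_3 = 68338.42422
Terminal value at year 3: TV = D_3×(1+g_2)/(r−g_2) = 70730.26907/0.055 = 1286004.89209
P_0 = D_1/(1+r)^1 + D_2/(1+r)^2 + D_3/(1+r)^3 + TV/(1+r)^3
    = 47242.56881 + 49929.76079 + 52769.80223 + 993031.73295 = 1142973.86479

$1142973.86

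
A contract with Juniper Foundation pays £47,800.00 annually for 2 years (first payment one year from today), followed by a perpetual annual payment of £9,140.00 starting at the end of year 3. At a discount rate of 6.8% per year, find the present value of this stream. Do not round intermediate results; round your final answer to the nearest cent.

£204503.99

PV of 2-year annuity: £47,800.00 × [1 − (1+0.068)^−2] / 0.068 = 86663.44036
Perpetuity value at year 2: £9,140.00 / 0.068 = 134411.76471
PV of perpetuity: 134411.76471 / (1+0.068)^2 = 117840.55456
Total PV = 86663.44036 + 117840.55456 = 204503.99492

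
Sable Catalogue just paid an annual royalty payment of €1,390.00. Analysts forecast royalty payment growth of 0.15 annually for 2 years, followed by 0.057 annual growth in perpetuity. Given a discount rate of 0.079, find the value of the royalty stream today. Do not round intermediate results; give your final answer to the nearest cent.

€78921.64

D_1 = 1598.50000
D_2 = 1838.27500
Terminal value at year 2: TV = D_2×(1+g_2)/(r−g_2) = 1943.05668/0.022 = 88320.75795
P_0 = D_1/(1+r)^1 + D_2/(1+r)^2 + TV/(1+r)^2
    = 1481.46432 + 1578.94714 + 75861.23316 = 78921.64462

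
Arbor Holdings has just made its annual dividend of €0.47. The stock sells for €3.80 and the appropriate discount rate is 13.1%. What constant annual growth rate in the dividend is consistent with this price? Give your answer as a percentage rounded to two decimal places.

P = D₀(1+g)/(r−g) ⇒ P(r−g) = D₀(1+g) ⇒ g(P+D₀) = P·r − D₀
g = (P·r − D₀)/(P + D₀) = (€3.80×0.131 − €0.47) / (€3.80 + €0.47) = 0.006511

0.65%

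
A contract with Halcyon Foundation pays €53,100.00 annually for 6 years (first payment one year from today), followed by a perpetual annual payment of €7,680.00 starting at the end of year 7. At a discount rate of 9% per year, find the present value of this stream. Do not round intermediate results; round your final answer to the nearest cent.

€289083.76

PV of 6-year annuity: €53,100.00 × [1 − (1+0.09)^−6] / 0.09 = 238202.27714
Perpetuity value at year 6: €7,680.00 / 0.09 = 85333.33333
PV of perpetuity: 85333.33333 / (1+0.09)^6 = 50881.47856
Total PV = 238202.27714 + 50881.47856 = 289083.75570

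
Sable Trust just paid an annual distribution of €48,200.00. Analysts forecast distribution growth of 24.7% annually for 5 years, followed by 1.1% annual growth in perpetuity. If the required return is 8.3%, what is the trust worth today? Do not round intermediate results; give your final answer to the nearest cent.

D_1 = 60105.40000
D_2 = 74951.43380
D_3 = 93464.43795
D_4 = 116550.15412
D_5 = 145338.04219
Terminal value at year 5: TV = D_5×(1+g_2)/(r−g_2) = 146936.76065/0.072 = 2040788.34242
P_0 = D_1/(1+r)^1 + D_2/(1+r)^2 + D_3/(1+r)^3 + D_4/(1+r)^4 + D_5/(1+r)^5 + TV/(1+r)^5
    = 55498.98430 + 63903.26263 + 73580.21098 + 84722.55134 + 97552.18977 + 1369795.33131 = 1745052.53033

€1745052.53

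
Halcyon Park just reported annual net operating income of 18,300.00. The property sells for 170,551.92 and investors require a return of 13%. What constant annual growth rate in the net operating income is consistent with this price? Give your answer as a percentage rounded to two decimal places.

2.05%

P = D₀(1+g)/(r−g) ⇒ P(r−g) = D₀(1+g) ⇒ g(P+D₀) = P·r − D₀
g = (P·r − D₀)/(P + D₀) = (170,551.92×0.13 − 18,300.00) / (170,551.92 + 18,300.00) = 0.020502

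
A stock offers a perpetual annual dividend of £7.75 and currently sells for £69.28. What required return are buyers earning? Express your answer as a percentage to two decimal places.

P = C/r ⇒ r = C/P = £7.75/£69.28 = 0.111865

11.19%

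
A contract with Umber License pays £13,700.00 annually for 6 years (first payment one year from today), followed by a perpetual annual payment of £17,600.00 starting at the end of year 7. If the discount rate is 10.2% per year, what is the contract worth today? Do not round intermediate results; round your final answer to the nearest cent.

£155662.59

PV of 6-year annuity: £13,700.00 × [1 − (1+0.102)^−6] / 0.102 = 59318.98126
Perpetuity value at year 6: £17,600.00 / 0.102 = 172549.01961
PV of perpetuity: 172549.01961 / (1+0.102)^6 = 96343.61303
Total PV = 59318.98126 + 96343.61303 = 155662.59429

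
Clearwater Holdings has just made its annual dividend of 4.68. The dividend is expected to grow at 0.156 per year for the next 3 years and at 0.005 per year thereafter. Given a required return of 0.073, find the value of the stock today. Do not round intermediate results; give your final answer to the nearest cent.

D_1 = 5.41008
D_2 = 6.25405
D_3 = 7.22968
Terminal value at year 3: TV = D_3×(1+g_2)/(r−g_2) = 7.26583/0.068 = 106.85049
P_0 = D_1/(1+r)^1 + D_2/(1+r)^2 + D_3/(1+r)^3 + TV/(1+r)^3
    = 5.04201 + 5.43203 + 5.85221 + 86.49228 = 102.81853

102.82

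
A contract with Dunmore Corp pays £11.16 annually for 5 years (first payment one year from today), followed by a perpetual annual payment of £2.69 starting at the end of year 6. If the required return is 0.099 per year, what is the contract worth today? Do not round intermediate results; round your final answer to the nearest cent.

PV of 5-year annuity: £11.16 × [1 − (1+0.099)^−5] / 0.099 = 42.41348
Perpetuity value at year 5: £2.69 / 0.099 = 27.17172
PV of perpetuity: 27.17172 / (1+0.099)^5 = 16.94840
Total PV = 42.41348 + 16.94840 = 59.36187

£59.36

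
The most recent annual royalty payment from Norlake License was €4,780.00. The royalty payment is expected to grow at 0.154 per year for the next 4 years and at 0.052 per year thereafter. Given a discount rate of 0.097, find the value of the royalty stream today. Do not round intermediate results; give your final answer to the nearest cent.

€158580.78

D_1 = 5516.12000
D_2 = 6365.60248
D_3 = 7345.90526
D_4 = 8477.17467
Terminal value at year 4: TV = D_4×(1+g_2)/(r−g_2) = 8917.98776/0.045 = 198177.50567
P_0 = D_1/(1+r)^1 + D_2/(1+r)^2 + D_3/(1+r)^3 + D_4/(1+r)^4 + TV/(1+r)^4
    = 5028.36828 + 5289.64174 + 5564.49095 + 5853.62129 + 136844.65772 = 158580.77997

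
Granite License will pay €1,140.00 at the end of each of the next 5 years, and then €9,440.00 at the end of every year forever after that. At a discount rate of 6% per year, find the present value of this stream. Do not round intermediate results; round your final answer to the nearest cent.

PV of 5-year annuity: €1,140.00 × [1 − (1+0.06)^−5] / 0.06 = 4802.09472
Perpetuity value at year 5: €9,440.00 / 0.06 = 157333.33333
PV of perpetuity: 157333.33333 / (1+0.06)^5 = 117568.61920
Total PV = 4802.09472 + 117568.61920 = 122370.71391

€122370.71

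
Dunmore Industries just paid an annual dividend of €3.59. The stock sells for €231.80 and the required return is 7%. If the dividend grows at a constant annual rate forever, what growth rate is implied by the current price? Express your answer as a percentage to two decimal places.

P = D₀(1+g)/(r−g) ⇒ P(r−g) = D₀(1+g) ⇒ g(P+D₀) = P·r − D₀
g = (P·r − D₀)/(P + D₀) = (€231.80×0.07 − €3.59) / (€231.80 + €3.59) = 0.053681

5.37%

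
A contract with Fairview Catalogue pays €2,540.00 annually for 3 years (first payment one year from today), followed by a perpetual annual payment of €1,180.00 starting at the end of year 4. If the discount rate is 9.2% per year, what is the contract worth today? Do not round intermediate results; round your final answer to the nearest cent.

€16256.41

PV of 3-year annuity: €2,540.00 × [1 − (1+0.092)^−3] / 0.092 = 6406.63980
Perpetuity value at year 3: €1,180.00 / 0.092 = 12826.08696
PV of perpetuity: 12826.08696 / (1+0.092)^3 = 9849.77398
Total PV = 6406.63980 + 9849.77398 = 16256.41378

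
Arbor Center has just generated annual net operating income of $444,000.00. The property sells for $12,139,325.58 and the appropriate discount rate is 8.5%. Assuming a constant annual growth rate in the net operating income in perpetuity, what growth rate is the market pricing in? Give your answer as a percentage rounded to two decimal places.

P = D₀(1+g)/(r−g) ⇒ P(r−g) = D₀(1+g) ⇒ g(P+D₀) = P·r − D₀
g = (P·r − D₀)/(P + D₀) = ($12,139,325.58×0.085 − $444,000.00) / ($12,139,325.58 + $444,000.00) = 0.046716

4.67%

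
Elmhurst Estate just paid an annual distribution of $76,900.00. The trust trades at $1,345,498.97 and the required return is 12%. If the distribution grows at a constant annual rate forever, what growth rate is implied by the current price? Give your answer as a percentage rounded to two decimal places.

P = D₀(1+g)/(r−g) ⇒ P(r−g) = D₀(1+g) ⇒ g(P+D₀) = P·r − D₀
g = (P·r − D₀)/(P + D₀) = ($1,345,498.97×0.12 − $76,900.00) / ($1,345,498.97 + $76,900.00) = 0.059449

5.94%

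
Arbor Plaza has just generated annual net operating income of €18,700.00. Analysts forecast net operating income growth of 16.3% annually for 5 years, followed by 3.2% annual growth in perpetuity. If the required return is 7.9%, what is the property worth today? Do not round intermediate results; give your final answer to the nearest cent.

€715070.72

D_1 = 21748.10000
D_2 = 25293.04030
D_3 = 29415.80587
D_4 = 34210.58223
D_5 = 39786.90713
Terminal value at year 5: TV = D_5×(1+g_2)/(r−g_2) = 41060.08816/0.047 = 873618.89694
P_0 = D_1/(1+r)^1 + D_2/(1+r)^2 + D_3/(1+r)^3 + D_4/(1+r)^4 + D_5/(1+r)^5 + TV/(1+r)^5
    = 20155.79240 + 21724.91804 + 23416.19989 + 25239.14779 + 27204.01194 + 597330.64512 = 715070.71517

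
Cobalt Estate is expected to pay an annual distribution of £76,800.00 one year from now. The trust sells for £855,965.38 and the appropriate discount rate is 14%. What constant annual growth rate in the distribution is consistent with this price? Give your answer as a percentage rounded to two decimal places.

P = D₁/(r−g) ⇒ g = r − D₁/P = 0.14 − £76,800.00/£855,965.38 = 0.050277

5.03%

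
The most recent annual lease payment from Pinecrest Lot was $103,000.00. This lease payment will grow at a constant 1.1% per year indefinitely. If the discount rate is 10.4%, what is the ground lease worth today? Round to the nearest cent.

D₁ = D₀ × (1 + g) = $103,000.00 × 1.011 = $104,133.0000
Growing perpetuity: P = D₁ / (r − g) = $104,133.0000 / (0.104 − 0.011) = $1,119,709.68

$1119709.68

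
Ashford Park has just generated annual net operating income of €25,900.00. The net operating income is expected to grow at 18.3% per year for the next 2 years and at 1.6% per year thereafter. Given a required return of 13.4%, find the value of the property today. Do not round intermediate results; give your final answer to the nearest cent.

D_1 = 30639.70000
D_2 = 36246.76510
Terminal value at year 2: TV = D_2×(1+g_2)/(r−g_2) = 36826.71334/0.118 = 312090.79103
P_0 = D_1/(1+r)^1 + D_2/(1+r)^2 + TV/(1+r)^2
    = 27019.13580 + 28186.62932 + 242691.65588 = 297897.42101

€297897.42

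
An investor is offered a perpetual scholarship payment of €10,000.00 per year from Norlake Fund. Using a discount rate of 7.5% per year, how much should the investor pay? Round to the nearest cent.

€133333.33

Level perpetuity: PV = C / r = €10,000.00 / 0.075 = €133,333.33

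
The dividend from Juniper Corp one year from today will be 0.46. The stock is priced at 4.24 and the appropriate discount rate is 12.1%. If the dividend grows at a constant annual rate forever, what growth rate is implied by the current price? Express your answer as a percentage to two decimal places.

1.25%

P = D₁/(r−g) ⇒ g = r − D₁/P = 0.121 − 0.46/4.24 = 0.012509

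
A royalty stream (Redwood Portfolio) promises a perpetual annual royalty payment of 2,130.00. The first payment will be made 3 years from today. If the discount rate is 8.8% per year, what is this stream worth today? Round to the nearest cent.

20447.45

Value at end of year 2: C / r = 2,130.00 / 0.088 = 24,204.5455
Discount to today: PV = 24,204.5455 / (1 + 0.088)^2 = 24,204.5455 / 1.183744 = 20,447.45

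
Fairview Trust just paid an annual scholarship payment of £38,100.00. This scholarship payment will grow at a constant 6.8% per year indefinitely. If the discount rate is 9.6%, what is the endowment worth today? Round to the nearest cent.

D₁ = D₀ × (1 + g) = £38,100.00 × 1.068 = £40,690.8000
Growing perpetuity: P = D₁ / (r − g) = £40,690.8000 / (0.096 − 0.068) = £1,453,242.86

£1453242.86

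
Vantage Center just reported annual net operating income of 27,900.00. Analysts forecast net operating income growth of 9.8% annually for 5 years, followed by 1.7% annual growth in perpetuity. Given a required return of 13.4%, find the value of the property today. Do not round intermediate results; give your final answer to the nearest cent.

D_1 = 30634.20000
D_2 = 33636.35160
D_3 = 36932.71406
D_4 = 40552.12003
D_5 = 44526.22780
Terminal value at year 5: TV = D_5×(1+g_2)/(r−g_2) = 45283.17367/0.117 = 387035.67240
P_0 = D_1/(1+r)^1 + D_2/(1+r)^2 + D_3/(1+r)^3 + D_4/(1+r)^4 + D_5/(1+r)^5 + TV/(1+r)^5
    = 27014.28571 + 26156.68934 + 25326.31825 + 24522.30815 + 23743.82218 + 206388.60814 = 333152.03178

333152.03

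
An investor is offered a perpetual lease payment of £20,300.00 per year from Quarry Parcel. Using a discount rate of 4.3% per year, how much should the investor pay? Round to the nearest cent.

£472093.02

Level perpetuity: PV = C / r = £20,300.00 / 0.043 = £472,093.02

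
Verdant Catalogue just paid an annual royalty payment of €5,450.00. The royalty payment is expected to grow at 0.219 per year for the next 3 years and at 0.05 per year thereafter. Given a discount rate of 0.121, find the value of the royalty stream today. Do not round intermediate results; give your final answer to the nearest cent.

D_1 = 6643.55000
D_2 = 8098.48745
D_3 = 9872.05620
Terminal value at year 3: TV = D_3×(1+g_2)/(r−g_2) = 10365.65901/0.071 = 145995.19735
P_0 = D_1/(1+r)^1 + D_2/(1+r)^2 + D_3/(1+r)^3 + TV/(1+r)^3
    = 5926.44960 + 6444.55135 + 7007.94656 + 103638.64630 = 123017.59380

€123017.59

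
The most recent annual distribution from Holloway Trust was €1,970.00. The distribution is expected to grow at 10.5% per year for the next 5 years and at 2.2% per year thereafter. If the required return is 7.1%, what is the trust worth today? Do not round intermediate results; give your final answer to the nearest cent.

D_1 = 2176.85000
D_2 = 2405.41925
D_3 = 2657.98827
D_4 = 2937.07704
D_5 = 3245.47013
Terminal value at year 5: TV = D_5×(1+g_2)/(r−g_2) = 3316.87047/0.049 = 67691.23412
P_0 = D_1/(1+r)^1 + D_2/(1+r)^2 + D_3/(1+r)^3 + D_4/(1+r)^4 + D_5/(1+r)^5 + TV/(1+r)^5
    = 2032.53968 + 2097.06475 + 2163.63824 + 2232.32516 + 2303.19263 + 48038.01770 = 58866.77817

€58866.78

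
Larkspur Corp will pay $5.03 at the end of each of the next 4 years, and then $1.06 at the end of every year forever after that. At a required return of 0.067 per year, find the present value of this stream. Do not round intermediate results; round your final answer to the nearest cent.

PV of 4-year annuity: $5.03 × [1 − (1+0.067)^−4] / 0.067 = 17.15370
Perpetuity value at year 4: $1.06 / 0.067 = 15.82090
PV of perpetuity: 15.82090 / (1+0.067)^4 = 12.20600
Total PV = 17.15370 + 12.20600 = 29.35970

$29.36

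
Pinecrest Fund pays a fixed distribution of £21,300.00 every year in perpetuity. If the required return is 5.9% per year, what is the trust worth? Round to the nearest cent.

Level perpetuity: PV = C / r = £21,300.00 / 0.059 = £361,016.95

£361016.95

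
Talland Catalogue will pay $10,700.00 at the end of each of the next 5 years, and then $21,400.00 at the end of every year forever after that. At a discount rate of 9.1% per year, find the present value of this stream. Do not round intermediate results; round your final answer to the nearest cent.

PV of 5-year annuity: $10,700.00 × [1 − (1+0.091)^−5] / 0.091 = 41511.50393
Perpetuity value at year 5: $21,400.00 / 0.091 = 235164.83516
PV of perpetuity: 235164.83516 / (1+0.091)^5 = 152141.82731
Total PV = 41511.50393 + 152141.82731 = 193653.33124

$193653.33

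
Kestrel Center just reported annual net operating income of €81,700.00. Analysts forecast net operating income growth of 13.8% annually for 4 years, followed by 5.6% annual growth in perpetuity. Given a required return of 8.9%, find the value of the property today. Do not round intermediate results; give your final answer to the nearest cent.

D_1 = 92974.60000
D_2 = 105805.09480
D_3 = 120406.19788
D_4 = 137022.25319
Terminal value at year 4: TV = D_4×(1+g_2)/(r−g_2) = 144695.49937/0.033 = 4384712.10209
P_0 = D_1/(1+r)^1 + D_2/(1+r)^2 + D_3/(1+r)^3 + D_4/(1+r)^4 + TV/(1+r)^4
    = 85376.12489 + 89217.65851 + 93232.04351 + 97427.05741 + 3117665.83709 = 3482918.72141

€3482918.72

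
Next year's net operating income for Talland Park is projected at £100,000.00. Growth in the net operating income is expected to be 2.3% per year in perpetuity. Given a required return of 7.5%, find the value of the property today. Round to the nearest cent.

Growing perpetuity: P = D₁ / (r − g) = £100,000.0000 / (0.075 − 0.023) = £1,923,076.92

£1923076.92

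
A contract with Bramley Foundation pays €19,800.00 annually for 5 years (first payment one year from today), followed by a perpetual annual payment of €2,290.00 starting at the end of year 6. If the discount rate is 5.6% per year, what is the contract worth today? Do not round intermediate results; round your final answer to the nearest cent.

€115460.94

PV of 5-year annuity: €19,800.00 × [1 − (1+0.056)^−5] / 0.056 = 84320.27524
Perpetuity value at year 5: €2,290.00 / 0.056 = 40892.85714
PV of perpetuity: 40892.85714 / (1+0.056)^5 = 31140.66369
Total PV = 84320.27524 + 31140.66369 = 115460.93893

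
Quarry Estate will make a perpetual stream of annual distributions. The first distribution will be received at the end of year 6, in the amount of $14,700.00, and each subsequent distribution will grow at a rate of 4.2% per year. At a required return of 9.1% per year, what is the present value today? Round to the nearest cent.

Value at end of year 5: C₁ / (r − g) = $14,700.00 / (0.091 − 0.042) = $300,000.0000
Discount to today: PV = $300,000.0000 / (1 + 0.091)^5 = $300,000.0000 / 1.545695 = $194,087.47

$194087.47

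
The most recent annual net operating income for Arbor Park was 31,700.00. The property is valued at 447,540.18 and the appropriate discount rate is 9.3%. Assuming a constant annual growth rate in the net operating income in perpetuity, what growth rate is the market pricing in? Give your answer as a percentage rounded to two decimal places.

P = D₀(1+g)/(r−g) ⇒ P(r−g) = D₀(1+g) ⇒ g(P+D₀) = P·r − D₀
g = (P·r − D₀)/(P + D₀) = (447,540.18×0.093 − 31,700.00) / (447,540.18 + 31,700.00) = 0.020702

2.07%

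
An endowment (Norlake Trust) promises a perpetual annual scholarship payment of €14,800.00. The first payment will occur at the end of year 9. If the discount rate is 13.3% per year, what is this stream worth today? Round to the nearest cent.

Value at end of year 8: C / r = €14,800.00 / 0.133 = €111,278.1955
Discount to today: PV = €111,278.1955 / (1 + 0.133)^8 = €111,278.1955 / 2.715434 = €40,979.89

€40979.89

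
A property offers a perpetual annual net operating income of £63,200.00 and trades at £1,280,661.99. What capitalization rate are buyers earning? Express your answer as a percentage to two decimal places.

P = C/r ⇒ r = C/P = £63,200.00/£1,280,661.99 = 0.049349

4.93%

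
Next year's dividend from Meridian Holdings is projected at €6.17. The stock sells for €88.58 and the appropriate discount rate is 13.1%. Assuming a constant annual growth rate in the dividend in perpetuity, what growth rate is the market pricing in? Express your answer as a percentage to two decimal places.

6.13%

P = D₁/(r−g) ⇒ g = r − D₁/P = 0.131 − €6.17/€88.58 = 0.061345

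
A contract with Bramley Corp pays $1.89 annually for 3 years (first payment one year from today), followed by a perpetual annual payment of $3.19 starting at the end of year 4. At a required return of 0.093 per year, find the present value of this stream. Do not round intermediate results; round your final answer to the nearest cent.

PV of 3-year annuity: $1.89 × [1 − (1+0.093)^−3] / 0.093 = 4.75868
Perpetuity value at year 3: $3.19 / 0.093 = 34.30108
PV of perpetuity: 34.30108 / (1+0.093)^3 = 26.26922
Total PV = 4.75868 + 26.26922 = 31.02791

$31.03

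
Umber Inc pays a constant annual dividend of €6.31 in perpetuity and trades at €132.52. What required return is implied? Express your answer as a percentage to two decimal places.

P = C/r ⇒ r = C/P = €6.31/€132.52 = 0.047615

4.76%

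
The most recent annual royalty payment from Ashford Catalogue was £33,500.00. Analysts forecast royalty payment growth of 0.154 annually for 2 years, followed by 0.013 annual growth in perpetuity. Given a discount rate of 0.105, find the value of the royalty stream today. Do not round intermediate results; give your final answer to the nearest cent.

£473825.63

D_1 = 38659.00000
D_2 = 44612.48600
Terminal value at year 2: TV = D_2×(1+g_2)/(r−g_2) = 45192.44832/0.092 = 491222.26433
P_0 = D_1/(1+r)^1 + D_2/(1+r)^2 + TV/(1+r)^2
    = 34985.52036 + 36536.91448 + 402303.19963 = 473825.63447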